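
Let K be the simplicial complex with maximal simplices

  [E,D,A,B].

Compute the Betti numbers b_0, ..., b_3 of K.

We work with the vertex ordering A < B < D < E. The simplices of K, each written with vertices in increasing order, are:

  0-simplices (4): A, B, D, E
  1-simplices (6): AB, AD, AE, BD, BE, DE
  2-simplices (4): ABD, ABE, ADE, BDE
  3-simplices (1): ABDE

giving chain groups C_0 ≅ Z^4, C_1 ≅ Z^6, C_2 ≅ Z^4, C_3 ≅ Z^1.

The boundary map ∂_1: C_1 → C_0 is given by ∂[p,q] = [q] − [p]. For instance
  ∂AE = E − A.
This gives a 4×6 integer matrix of rank 3; reducing to Smith normal form yields diagonal entries (1,1,1).

The boundary map ∂_2: C_2 → C_1 maps a triangle to the signed sum of its edges. For instance
  ∂ABD = BD − AD + AB,
  ∂ADE = DE − AE + AD.
This gives a 6×4 integer matrix of rank 3; reducing to Smith normal form yields diagonal entries (1,1,1).

The boundary map ∂_3: C_3 → C_2 sends each 3-simplex σ to the alternating sum Σ_i (−1)^i (σ with its i-th vertex removed). For instance
  ∂ABDE = BDE − ADE + ABE − ABD.
The resulting 4×1 matrix has rank 1, and its Smith normal form has invariant factors (1).

From H_k ≅ ker(∂_k) / im(∂_{k+1}) we obtain:

  H_0: rank C_0 − rank ∂_1 = 4 − 3 = 1, and the invariant factors of ∂_1 are all 1, so H_0 ≅ Z.
  H_1: rank ker ∂_1 − rank ∂_2 = (6 − 3) − 3 = 0, and the invariant factors of ∂_2 are all 1, so H_1 ≅ 0.
  H_2: rank ker ∂_2 − rank ∂_3 = (4 − 3) − 1 = 0, and the invariant factors of ∂_3 are all 1, so H_2 ≅ 0.
  H_3: rank ker ∂_3 − rank ∂_4 = (1 − 1) − 0 = 0, and there is no ∂_4, so H_3 ≅ 0.

(K is a triangulation of the 3-simplex.)

Hence the Betti numbers are b_0 = 1, b_1 = 0, b_2 = 0, b_3 = 0.

b_0 = 1, b_1 = 0, b_2 = 0, b_3 = 0.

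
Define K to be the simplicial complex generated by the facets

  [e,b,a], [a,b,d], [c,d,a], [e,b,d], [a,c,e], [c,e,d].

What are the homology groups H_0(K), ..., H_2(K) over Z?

H_0 ≅ Z,  H_1 = 0,  H_2 ≅ Z.

Fix the vertex order a < b < c < d < e and write every simplex with vertices in increasing order. Then dim K = 2 and the simplices of K are:

  0-simplices (5): a, b, c, d, e
  1-simplices (9): ab, ac, ad, ae, bd, be, cd, ce, de
  2-simplices (6): abd, abe, acd, ace, bde, cde

so the chain groups are C_0 ≅ Z^5, C_1 ≅ Z^9, C_2 ≅ Z^6.

∂_1: C_1 → C_0 maps an edge to its endpoints' difference, ∂[p,q] = q − p. For instance
  ∂ce = e − c.
As a 5×9 matrix over Z this has rank 4, with invariant factors (1,1,1,1).

The boundary map ∂_2: C_2 → C_1 maps a triangle to the signed sum of its edges. For instance
  ∂acd = cd − ad + ac,
  ∂abe = be − ae + ab.
The 9×6 boundary matrix has rank 5 and Smith normal form diag(1,1,1,1,1).

From H_k ≅ ker(∂_k) / im(∂_{k+1}) we obtain:

  H_0: rank C_0 − rank ∂_1 = 5 − 4 = 1, and the invariant factors of ∂_1 are all 1, so H_0 ≅ Z.
  H_1: rank ker ∂_1 − rank ∂_2 = (9 − 4) − 5 = 0, and the invariant factors of ∂_2 are all 1, so H_1 ≅ 0.
  H_2: rank ker ∂_2 − rank ∂_3 = (6 − 5) − 0 = 1, and there is no ∂_3, so H_2 ≅ Z.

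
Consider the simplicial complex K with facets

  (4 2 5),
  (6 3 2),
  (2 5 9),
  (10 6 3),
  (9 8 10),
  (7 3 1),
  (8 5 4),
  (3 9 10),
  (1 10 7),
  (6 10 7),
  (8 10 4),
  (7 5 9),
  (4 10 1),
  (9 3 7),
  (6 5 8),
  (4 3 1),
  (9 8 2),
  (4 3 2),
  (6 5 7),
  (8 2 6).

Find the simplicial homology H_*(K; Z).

H_0 ≅ Z,  H_1 ≅ Z ⊕ Z_2,  H_2 = 0.

K has 10 vertices, 30 edges, 20 triangles.
rank ∂_0 = 0, rank ∂_1 = 9 ⇒ b_0 = 10 − 0 − 9 = 1; all invariant factors of ∂_1 are 1 so no torsion. So H_0 ≅ Z.
rank ∂_1 = 9, rank ∂_2 = 20 ⇒ b_1 = 30 − 9 − 20 = 1; ∂_2 has invariant factor(s) [2] giving torsion. So H_1 ≅ Z ⊕ Z_2.
rank ∂_2 = 20, rank ∂_3 = 0 ⇒ b_2 = 20 − 20 − 0 = 0. So H_2 ≅ 0.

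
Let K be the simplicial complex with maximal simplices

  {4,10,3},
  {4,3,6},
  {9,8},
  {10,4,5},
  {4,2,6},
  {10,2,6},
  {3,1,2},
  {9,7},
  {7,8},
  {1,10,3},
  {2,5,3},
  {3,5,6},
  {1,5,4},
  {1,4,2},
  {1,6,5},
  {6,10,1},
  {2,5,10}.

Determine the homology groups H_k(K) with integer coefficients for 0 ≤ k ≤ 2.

H_0 ≅ Z^2,  H_1 ≅ Z^3,  H_2 ≅ Z.

We work with the vertex ordering 1 < 2 < 3 < 4 < 5 < 6 < 7 < 8 < 9 < 10. The simplices of K, each written with vertices in increasing order, are:

  0-simplices (10): [1], [2], [3], [4], [5], [6], [7], [8], [9], [10]
  1-simplices (24): (24 of them)
  2-simplices (14): [1,2,3], [1,2,4], [1,3,10], [1,4,5], [1,5,6], [1,6,10], [2,3,5], [2,4,6], [2,5,10], [2,6,10], [3,4,6], [3,4,10], [3,5,6], [4,5,10]

giving chain groups C_0 ≅ Z^10, C_1 ≅ Z^24, C_2 ≅ Z^14.

The boundary map ∂_1: C_1 → C_0 maps an edge to its endpoints' difference, ∂[p,q] = q − p.
The 10×24 boundary matrix has rank 8 and Smith normal form diag(1,1,1,1,1,1,1,1).

∂_2: C_2 → C_1 acts by ∂[p,q,r] = [q,r] − [p,r] + [p,q]. For instance
  ∂[2,6,10] = [6,10] − [2,10] + [2,6],
  ∂[3,5,6] = [5,6] − [3,6] + [3,5].
The resulting 24×14 matrix has rank 13, and its Smith normal form has invariant factors (1,1,1,1,1,1,1,1,1,1,1,1,1).

Now H_k = ker ∂_k / im ∂_{k+1}, so:

  H_0: rank C_0 − rank ∂_1 = 10 − 8 = 2, and the invariant factors of ∂_1 are all 1, so H_0 = Z^2.
  H_1: rank ker ∂_1 − rank ∂_2 = (24 − 8) − 13 = 3, and the invariant factors of ∂_2 are all 1, so H_1 = Z^3.
  H_2: rank ker ∂_2 − rank ∂_3 = (14 − 13) − 0 = 1, and there is no ∂_3, so H_2 = Z.

As a check, the Euler characteristic is 10 − 24 + 14 = 0, which agrees with 2 − 3 + 1 = 0.
(K is a triangulation of the disjoint union of the circle S^1 and the torus T^2.)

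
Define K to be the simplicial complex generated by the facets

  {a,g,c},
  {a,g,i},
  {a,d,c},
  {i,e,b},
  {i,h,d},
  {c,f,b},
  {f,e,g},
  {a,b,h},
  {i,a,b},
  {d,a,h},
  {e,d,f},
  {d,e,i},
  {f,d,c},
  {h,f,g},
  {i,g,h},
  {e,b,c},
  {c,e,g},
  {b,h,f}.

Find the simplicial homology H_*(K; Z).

H_0 = Z,  H_1 = Z × Z/2,  H_2 = 0.

Take the total order a < b < c < d < e < f < g < h < i on the vertex set. Then K (dimension 2) consists of the simplices:

  0-simplices (9): a, b, c, d, e, f, g, h, i
  1-simplices (27): ab, ac, ad, ag, ah, ai, bc, be, bf, bh, bi, cd, ce, cf, cg, de, df, dh, di, ef, eg, ei, fg, fh, gh, gi, hi
  2-simplices (18): abh, abi, acd, acg, adh, agi, bce, bcf, bei, bfh, cdf, ceg, def, dei, dhi, efg, fgh, ghi

so the chain groups are C_0 ≅ Z^9, C_1 ≅ Z^27, C_2 ≅ Z^18.

Boundary ∂_1: C_1 → C_0 is given by ∂[p,q] = [q] − [p]. For instance
  ∂fh = h − f.
The 9×27 boundary matrix has rank 8 and Smith normal form diag(1,1,1,1,1,1,1,1).

Boundary ∂_2: C_2 → C_1 acts by ∂[p,q,r] = [q,r] − [p,r] + [p,q]. For instance
  ∂abh = bh − ah + ab,
  ∂adh = dh − ah + ad.
The resulting 27×18 matrix has rank 18, and its Smith normal form has invariant factors (1,1,1,1,1,1,1,1,1,1,1,1,1,1,1,1,1,2).

Computing H_k = (kernel of ∂_k) / (image of ∂_{k+1}):

  H_0: rank C_0 − rank ∂_1 = 9 − 8 = 1, and the invariant factors of ∂_1 are all 1, so H_0 = Z.
  H_1: rank ker ∂_1 − rank ∂_2 = (27 − 8) − 18 = 1, and ∂_2 has invariant factor 2 > 1, so H_1 = Z × Z/2.
  H_2: rank ker ∂_2 − rank ∂_3 = (18 − 18) − 0 = 0, and there is no ∂_3, so H_2 = 0.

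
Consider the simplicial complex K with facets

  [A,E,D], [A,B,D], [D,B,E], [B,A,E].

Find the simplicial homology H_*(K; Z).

Order the vertices as A < B < D < E. Listing each simplex with vertices in this order, K has dimension 2 with simplices:

  0-simplices (4): A, B, D, E
  1-simplices (6): AB, AD, AE, BD, BE, DE
  2-simplices (4): ABD, ABE, ADE, BDE

Hence C_0 ≅ Z^4, C_1 ≅ Z^6, C_2 ≅ Z^4.

∂_1: C_1 → C_0 sends each edge [p,q] (with p < q) to q − p. For instance
  ∂BD = D − B.
As a 4×6 matrix over Z this has rank 3, with invariant factors (1,1,1).

Boundary ∂_2: C_2 → C_1 acts by ∂[p,q,r] = [q,r] − [p,r] + [p,q]. For instance
  ∂ABE = BE − AE + AB,
  ∂BDE = DE − BE + BD.
The resulting 6×4 matrix has rank 3, and its Smith normal form has invariant factors (1,1,1).

From H_k ≅ ker(∂_k) / im(∂_{k+1}) we obtain:

  H_0: rank C_0 − rank ∂_1 = 4 − 3 = 1, and the invariant factors of ∂_1 are all 1, so H_0 ≅ Z.
  H_1: rank ker ∂_1 − rank ∂_2 = (6 − 3) − 3 = 0, and the invariant factors of ∂_2 are all 1, so H_1 ≅ 0.
  H_2: rank ker ∂_2 − rank ∂_3 = (4 − 3) − 0 = 1, and there is no ∂_3, so H_2 ≅ Z.

(K is a triangulation of the 2-sphere S^2.)

H_0 = Z,  H_1 = 0,  H_2 = Z.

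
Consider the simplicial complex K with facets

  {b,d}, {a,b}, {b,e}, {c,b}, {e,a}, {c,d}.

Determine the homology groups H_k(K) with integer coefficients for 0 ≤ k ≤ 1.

H_0 = Z,  H_1 = Z^2.

We work with the vertex ordering a < b < c < d < e. The simplices of K, each written with vertices in increasing order, are:

  0-simplices (5): a, b, c, d, e
  1-simplices (6): ab, ae, bc, bd, be, cd

so the chain groups are C_0 ≅ Z^5, C_1 ≅ Z^6.

The boundary map ∂_1: C_1 → C_0 is given by ∂[p,q] = [q] − [p]. For instance
  ∂bd = d − b.
The resulting 5×6 matrix has rank 4, and its Smith normal form has invariant factors (1,1,1,1).

Computing H_k = (kernel of ∂_k) / (image of ∂_{k+1}):

  H_0: rank C_0 − rank ∂_1 = 5 − 4 = 1, and the invariant factors of ∂_1 are all 1, so H_0 = Z.
  H_1: rank ker ∂_1 − rank ∂_2 = (6 − 4) − 0 = 2, and there is no ∂_2, so H_1 = Z^2.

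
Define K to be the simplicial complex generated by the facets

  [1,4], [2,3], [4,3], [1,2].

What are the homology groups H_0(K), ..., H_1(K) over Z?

H_0 = Z,  H_1 = Z.

Fix the vertex order 1 < 2 < 3 < 4 and write every simplex with vertices in increasing order. Then dim K = 1 and the simplices of K are:

  0-simplices (4): [1], [2], [3], [4]
  1-simplices (4): [1,2], [1,4], [2,3], [3,4]

so the chain groups are C_0 ≅ Z^4, C_1 ≅ Z^4.

The boundary map ∂_1: C_1 → C_0 maps an edge to its endpoints' difference, ∂[p,q] = q − p. For instance
  ∂[1,2] = [2] − [1].
The resulting 4×4 matrix has rank 3, and its Smith normal form has invariant factors (1,1,1).

Computing H_k = (kernel of ∂_k) / (image of ∂_{k+1}):

  H_0: rank C_0 − rank ∂_1 = 4 − 3 = 1, and the invariant factors of ∂_1 are all 1, so H_0 ≅ Z.
  H_1: rank ker ∂_1 − rank ∂_2 = (4 − 3) − 0 = 1, and there is no ∂_2, so H_1 ≅ Z.

As a check, the Euler characteristic is 4 − 4 = 0, which agrees with 1 − 1 = 0.
(K is a triangulation of the circle S^1.)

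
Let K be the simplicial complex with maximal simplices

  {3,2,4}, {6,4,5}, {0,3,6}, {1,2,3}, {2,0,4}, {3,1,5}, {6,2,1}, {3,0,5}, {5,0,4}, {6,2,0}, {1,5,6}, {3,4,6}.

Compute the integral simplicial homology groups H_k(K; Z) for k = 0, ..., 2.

H_0 ≅ Z,  H_1 ≅ Z/2Z,  H_2 = 0.

Take the total order 0 < 1 < 2 < 3 < 4 < 5 < 6 on the vertex set. Then K (dimension 2) consists of the simplices:

  0-simplices (7): [0], [1], [2], [3], [4], [5], [6]
  1-simplices (18): [0,2], [0,3], [0,4], [0,5], [0,6], [1,2], [1,3], [1,5], [1,6], [2,3], [2,4], [2,6], [3,4], [3,5], [3,6], [4,5], [4,6], [5,6]
  2-simplices (12): [0,2,4], [0,2,6], [0,3,5], [0,3,6], [0,4,5], [1,2,3], [1,2,6], [1,3,5], [1,5,6], [2,3,4], [3,4,6], [4,5,6]

giving chain groups C_0 ≅ Z^7, C_1 ≅ Z^18, C_2 ≅ Z^12.

∂_1: C_1 → C_0 is given by ∂[p,q] = [q] − [p].
This gives a 7×18 integer matrix of rank 6; reducing to Smith normal form yields diagonal entries (1,1,1,1,1,1).

Boundary ∂_2: C_2 → C_1 acts by ∂[p,q,r] = [q,r] − [p,r] + [p,q]. For instance
  ∂[1,3,5] = [3,5] − [1,5] + [1,3],
  ∂[0,3,6] = [3,6] − [0,6] + [0,3].
The resulting 18×12 matrix has rank 12, and its Smith normal form has invariant factors (1,1,1,1,1,1,1,1,1,1,1,2).

Computing H_k = (kernel of ∂_k) / (image of ∂_{k+1}):

  H_0: rank C_0 − rank ∂_1 = 7 − 6 = 1, and the invariant factors of ∂_1 are all 1, so H_0 ≅ Z.
  H_1: rank ker ∂_1 − rank ∂_2 = (18 − 6) − 12 = 0, and ∂_2 has invariant factor 2 > 1, so H_1 ≅ Z/2Z.
  H_2: rank ker ∂_2 − rank ∂_3 = (12 − 12) − 0 = 0, and there is no ∂_3, so H_2 ≅ 0.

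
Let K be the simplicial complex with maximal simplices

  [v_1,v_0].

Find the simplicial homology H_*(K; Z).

H_0 ≅ Z,  H_1 = 0.

Fix the vertex order v_0 < v_1 and write every simplex with vertices in increasing order. Then dim K = 1 and the simplices of K are:

  0-simplices (2): [v_0], [v_1]
  1-simplices (1): [v_0,v_1]

giving chain groups C_0 ≅ Z^2, C_1 ≅ Z^1.

∂_1: C_1 → C_0 is given by ∂[p,q] = [q] − [p]. For instance
  ∂[v_0,v_1] = [v_1] − [v_0].
The 2×1 boundary matrix has rank 1 and Smith normal form diag(1).

From H_k ≅ ker(∂_k) / im(∂_{k+1}) we obtain:

  H_0: rank C_0 − rank ∂_1 = 2 − 1 = 1, and the invariant factors of ∂_1 are all 1, so H_0 ≅ Z.
  H_1: rank ker ∂_1 − rank ∂_2 = (1 − 1) − 0 = 0, and there is no ∂_2, so H_1 ≅ 0.

As a check, the Euler characteristic is 2 − 1 = 1, which agrees with 1 − 0 = 1.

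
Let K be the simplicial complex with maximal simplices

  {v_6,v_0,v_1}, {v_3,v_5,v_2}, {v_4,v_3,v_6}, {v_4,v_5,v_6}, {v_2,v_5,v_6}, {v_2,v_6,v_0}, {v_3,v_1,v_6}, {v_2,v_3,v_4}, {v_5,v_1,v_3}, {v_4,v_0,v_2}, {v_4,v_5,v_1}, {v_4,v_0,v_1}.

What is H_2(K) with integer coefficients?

K has 7 vertices, 18 edges, 12 triangles.
rank ∂_2 = 12, rank ∂_3 = 0 ⇒ b_2 = 12 − 12 − 0 = 0. So H_2 = 0.

H_2 = 0.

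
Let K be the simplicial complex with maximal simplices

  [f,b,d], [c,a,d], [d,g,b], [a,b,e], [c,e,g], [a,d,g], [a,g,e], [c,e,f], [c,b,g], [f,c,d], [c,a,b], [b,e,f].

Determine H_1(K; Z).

H_1 = Z/2.

K has 7 vertices, 18 edges, 12 triangles.
rank ∂_1 = 6, rank ∂_2 = 12 ⇒ b_1 = 18 − 6 − 12 = 0; ∂_2 has invariant factor(s) [2] giving torsion. So H_1 ≅ Z/2.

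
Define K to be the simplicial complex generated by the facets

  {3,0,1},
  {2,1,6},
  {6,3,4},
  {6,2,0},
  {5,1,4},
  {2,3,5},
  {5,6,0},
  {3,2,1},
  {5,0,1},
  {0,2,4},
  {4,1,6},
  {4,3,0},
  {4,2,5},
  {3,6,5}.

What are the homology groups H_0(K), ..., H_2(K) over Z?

Take the total order 0 < 1 < 2 < 3 < 4 < 5 < 6 on the vertex set. Then K (dimension 2) consists of the simplices:

  0-simplices (7): [0], [1], [2], [3], [4], [5], [6]
  1-simplices (21): [0,1], [0,2], [0,3], [0,4], [0,5], [0,6], [1,2], [1,3], [1,4], [1,5], [1,6], [2,3], [2,4], [2,5], [2,6], [3,4], [3,5], [3,6], [4,5], [4,6], [5,6]
  2-simplices (14): [0,1,3], [0,1,5], [0,2,4], [0,2,6], [0,3,4], [0,5,6], [1,2,3], [1,2,6], [1,4,5], [1,4,6], [2,3,5], [2,4,5], [3,4,6], [3,5,6]

giving chain groups C_0 ≅ Z^7, C_1 ≅ Z^21, C_2 ≅ Z^14.

∂_1: C_1 → C_0 is given by ∂[p,q] = [q] − [p].
The resulting 7×21 matrix has rank 6, and its Smith normal form has invariant factors (1,1,1,1,1,1).

Boundary ∂_2: C_2 → C_1 sends each 2-simplex [p,q,r] to [q,r] − [p,r] + [p,q]. For instance
  ∂[1,2,3] = [2,3] − [1,3] + [1,2],
  ∂[1,4,5] = [4,5] − [1,5] + [1,4].
As a 21×14 matrix over Z this has rank 13, with invariant factors (1,1,1,1,1,1,1,1,1,1,1,1,1).

Computing H_k = (kernel of ∂_k) / (image of ∂_{k+1}):

  H_0: rank C_0 − rank ∂_1 = 7 − 6 = 1, and the invariant factors of ∂_1 are all 1, so H_0 ≅ Z.
  H_1: rank ker ∂_1 − rank ∂_2 = (21 − 6) − 13 = 2, and the invariant factors of ∂_2 are all 1, so H_1 ≅ Z^2.
  H_2: rank ker ∂_2 − rank ∂_3 = (14 − 13) − 0 = 1, and there is no ∂_3, so H_2 ≅ Z.

As a check, the Euler characteristic is 7 − 21 + 14 = 0, which agrees with 1 − 2 + 1 = 0.

H_0 = Z,  H_1 = Z^2,  H_2 = Z.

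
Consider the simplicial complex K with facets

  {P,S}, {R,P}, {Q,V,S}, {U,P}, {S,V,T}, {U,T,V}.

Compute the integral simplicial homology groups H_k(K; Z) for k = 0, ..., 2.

K has 7 vertices, 10 edges, 3 triangles.
rank ∂_0 = 0, rank ∂_1 = 6 ⇒ b_0 = 7 − 0 − 6 = 1; all invariant factors of ∂_1 are 1 so no torsion. So H_0 ≅ Z.
rank ∂_1 = 6, rank ∂_2 = 3 ⇒ b_1 = 10 − 6 − 3 = 1; all invariant factors of ∂_2 are 1 so no torsion. So H_1 ≅ Z.
rank ∂_2 = 3, rank ∂_3 = 0 ⇒ b_2 = 3 − 3 − 0 = 0. So H_2 ≅ 0.

H_0 = Z,  H_1 = Z,  H_2 = 0.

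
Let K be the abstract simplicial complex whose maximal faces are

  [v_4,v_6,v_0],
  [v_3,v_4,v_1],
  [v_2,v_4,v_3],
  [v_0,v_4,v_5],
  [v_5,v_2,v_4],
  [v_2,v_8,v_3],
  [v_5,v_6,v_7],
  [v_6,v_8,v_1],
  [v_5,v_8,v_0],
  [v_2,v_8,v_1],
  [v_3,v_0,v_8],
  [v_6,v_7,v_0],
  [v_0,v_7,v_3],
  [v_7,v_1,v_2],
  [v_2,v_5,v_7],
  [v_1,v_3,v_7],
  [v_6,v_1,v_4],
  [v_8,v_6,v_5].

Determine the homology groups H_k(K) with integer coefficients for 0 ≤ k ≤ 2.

Order the vertices as v_0 < v_1 < v_2 < v_3 < v_4 < v_5 < v_6 < v_7 < v_8. Listing each simplex with vertices in this order, K has dimension 2 with simplices:

  0-simplices (9): [v_0], [v_1], [v_2], [v_3], [v_4], [v_5], [v_6], [v_7], [v_8]
  1-simplices (27): (27 of them)
  2-simplices (18): (18 of them)

giving chain groups C_0 ≅ Z^9, C_1 ≅ Z^27, C_2 ≅ Z^18.

Boundary ∂_1: C_1 → C_0 maps an edge to its endpoints' difference, ∂[p,q] = q − p. For instance
  ∂[v_5,v_7] = [v_7] − [v_5].
The resulting 9×27 matrix has rank 8, and its Smith normal form has invariant factors (1,1,1,1,1,1,1,1).

The boundary map ∂_2: C_2 → C_1 acts by ∂[p,q,r] = [q,r] − [p,r] + [p,q]. For instance
  ∂[v_1,v_3,v_4] = [v_3,v_4] − [v_1,v_4] + [v_1,v_3],
  ∂[v_2,v_4,v_5] = [v_4,v_5] − [v_2,v_5] + [v_2,v_4].
The 27×18 boundary matrix has rank 18 and Smith normal form diag(1,1,1,1,1,1,1,1,1,1,1,1,1,1,1,1,1,2).

Computing H_k = (kernel of ∂_k) / (image of ∂_{k+1}):

  H_0: rank C_0 − rank ∂_1 = 9 − 8 = 1, and the invariant factors of ∂_1 are all 1, so H_0 ≅ Z.
  H_1: rank ker ∂_1 − rank ∂_2 = (27 − 8) − 18 = 1, and ∂_2 has invariant factor 2 > 1, so H_1 ≅ Z × Z/2.
  H_2: rank ker ∂_2 − rank ∂_3 = (18 − 18) − 0 = 0, and there is no ∂_3, so H_2 ≅ 0.

H_0 ≅ Z,  H_1 ≅ Z × Z/2,  H_2 = 0.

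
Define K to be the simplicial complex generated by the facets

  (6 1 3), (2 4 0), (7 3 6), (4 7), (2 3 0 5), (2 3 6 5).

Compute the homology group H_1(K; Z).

Order the vertices as 0 < 1 < 2 < 3 < 4 < 5 < 6 < 7. Listing each simplex with vertices in this order, K has dimension 3 with simplices:

  0-simplices (8): [0], [1], [2], [3], [4], [5], [6], [7]
  1-simplices (16): [0,2], [0,3], [0,4], [0,5], [1,3], [1,6], [2,3], [2,4], [2,5], [2,6], [3,5], [3,6], [3,7], [4,7], [5,6], [6,7]
  2-simplices (10): [0,2,3], [0,2,4], [0,2,5], [0,3,5], [1,3,6], [2,3,5], [2,3,6], [2,5,6], [3,5,6], [3,6,7]
  3-simplices (2): [0,2,3,5], [2,3,5,6]

so the chain groups are C_0 ≅ Z^8, C_1 ≅ Z^16, C_2 ≅ Z^10, C_3 ≅ Z^2.

The boundary map ∂_1: C_1 → C_0 maps an edge to its endpoints' difference, ∂[p,q] = q − p. For instance
  ∂[2,4] = [4] − [2].
The 8×16 boundary matrix has rank 7 and Smith normal form diag(1,1,1,1,1,1,1).

∂_2: C_2 → C_1 sends each 2-simplex [p,q,r] to [q,r] − [p,r] + [p,q]. For instance
  ∂[0,2,4] = [2,4] − [0,4] + [0,2],
  ∂[0,3,5] = [3,5] − [0,5] + [0,3].
The 16×10 boundary matrix has rank 8 and Smith normal form diag(1,1,1,1,1,1,1,1).

Boundary ∂_3: C_3 → C_2 sends each 3-simplex σ to the alternating sum Σ_i (−1)^i (σ with its i-th vertex removed). For instance
  ∂[0,2,3,5] = [2,3,5] − [0,3,5] + [0,2,5] − [0,2,3],
  ∂[2,3,5,6] = [3,5,6] − [2,5,6] + [2,3,6] − [2,3,5].
As a 10×2 matrix over Z this has rank 2, with invariant factors (1,1).

From H_k ≅ ker(∂_k) / im(∂_{k+1}) we obtain:

  H_1: rank ker ∂_1 − rank ∂_2 = (16 − 7) − 8 = 1, and the invariant factors of ∂_2 are all 1, so H_1 = Z.

H_1 ≅ Z.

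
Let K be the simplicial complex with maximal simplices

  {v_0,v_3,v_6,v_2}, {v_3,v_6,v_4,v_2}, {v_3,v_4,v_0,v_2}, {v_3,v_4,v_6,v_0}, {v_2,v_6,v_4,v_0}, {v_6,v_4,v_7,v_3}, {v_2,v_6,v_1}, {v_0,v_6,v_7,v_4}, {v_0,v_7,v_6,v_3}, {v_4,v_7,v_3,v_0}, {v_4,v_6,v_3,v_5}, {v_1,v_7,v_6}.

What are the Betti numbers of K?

b_0 = 1, b_1 = 0, b_2 = 0, b_3 = 2.

K has 8 vertices, 20 edges, 21 triangles, 10 3-simplices.
rank ∂_0 = 0, rank ∂_1 = 7 ⇒ b_0 = 8 − 0 − 7 = 1; all invariant factors of ∂_1 are 1 so no torsion. So H_0 = Z.
rank ∂_1 = 7, rank ∂_2 = 13 ⇒ b_1 = 20 − 7 − 13 = 0; all invariant factors of ∂_2 are 1 so no torsion. So H_1 = 0.
rank ∂_2 = 13, rank ∂_3 = 8 ⇒ b_2 = 21 − 13 − 8 = 0; all invariant factors of ∂_3 are 1 so no torsion. So H_2 = 0.
rank ∂_3 = 8, rank ∂_4 = 0 ⇒ b_3 = 10 − 8 − 0 = 2. So H_3 = Z^2.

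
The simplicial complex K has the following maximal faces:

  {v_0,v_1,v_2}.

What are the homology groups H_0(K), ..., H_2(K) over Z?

Take the total order v_0 < v_1 < v_2 on the vertex set. Then K (dimension 2) consists of the simplices:

  0-simplices (3): [v_0], [v_1], [v_2]
  1-simplices (3): [v_0,v_1], [v_0,v_2], [v_1,v_2]
  2-simplices (1): [v_0,v_1,v_2]

Hence C_0 ≅ Z^3, C_1 ≅ Z^3, C_2 ≅ Z^1.

Boundary ∂_1: C_1 → C_0 maps an edge to its endpoints' difference, ∂[p,q] = q − p.
This gives a 3×3 integer matrix of rank 2; reducing to Smith normal form yields diagonal entries (1,1).

The boundary map ∂_2: C_2 → C_1 sends each 2-simplex [p,q,r] to [q,r] − [p,r] + [p,q]. For instance
  ∂[v_0,v_1,v_2] = [v_1,v_2] − [v_0,v_2] + [v_0,v_1].
As a 3×1 matrix over Z this has rank 1, with invariant factors (1).

Now H_k = ker ∂_k / im ∂_{k+1}, so:

  H_0: rank C_0 − rank ∂_1 = 3 − 2 = 1, and the invariant factors of ∂_1 are all 1, so H_0 = Z.
  H_1: rank ker ∂_1 − rank ∂_2 = (3 − 2) − 1 = 0, and the invariant factors of ∂_2 are all 1, so H_1 = 0.
  H_2: rank ker ∂_2 − rank ∂_3 = (1 − 1) − 0 = 0, and there is no ∂_3, so H_2 = 0.

H_0 = Z,  H_1 = 0,  H_2 = 0.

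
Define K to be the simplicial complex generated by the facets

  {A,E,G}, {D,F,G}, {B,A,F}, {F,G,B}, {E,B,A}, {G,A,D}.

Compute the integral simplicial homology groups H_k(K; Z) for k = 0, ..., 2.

Take the total order A < B < D < E < F < G on the vertex set. Then K (dimension 2) consists of the simplices:

  0-simplices (6): A, B, D, E, F, G
  1-simplices (12): AB, AD, AE, AF, AG, BE, BF, BG, DF, DG, EG, FG
  2-simplices (6): ABE, ABF, ADG, AEG, BFG, DFG

so the chain groups are C_0 ≅ Z^6, C_1 ≅ Z^12, C_2 ≅ Z^6.

Boundary ∂_1: C_1 → C_0 sends each edge [p,q] (with p < q) to q − p.
The resulting 6×12 matrix has rank 5, and its Smith normal form has invariant factors (1,1,1,1,1).

Boundary ∂_2: C_2 → C_1 sends each 2-simplex [p,q,r] to [q,r] − [p,r] + [p,q]. For instance
  ∂ABF = BF − AF + AB,
  ∂BFG = FG − BG + BF.
The 12×6 boundary matrix has rank 6 and Smith normal form diag(1,1,1,1,1,1).

Now H_k = ker ∂_k / im ∂_{k+1}, so:

  H_0: rank C_0 − rank ∂_1 = 6 − 5 = 1, and the invariant factors of ∂_1 are all 1, so H_0 = Z.
  H_1: rank ker ∂_1 − rank ∂_2 = (12 − 5) − 6 = 1, and the invariant factors of ∂_2 are all 1, so H_1 = Z.
  H_2: rank ker ∂_2 − rank ∂_3 = (6 − 6) − 0 = 0, and there is no ∂_3, so H_2 = 0.

(K is a triangulation of the cylinder S^1 x I.)

H_0 ≅ Z,  H_1 ≅ Z,  H_2 = 0.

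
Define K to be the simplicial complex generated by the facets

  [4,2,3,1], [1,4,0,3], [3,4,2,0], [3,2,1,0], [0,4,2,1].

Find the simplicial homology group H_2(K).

Take the total order 0 < 1 < 2 < 3 < 4 on the vertex set. Then K (dimension 3) consists of the simplices:

  0-simplices (5): [0], [1], [2], [3], [4]
  1-simplices (10): [0,1], [0,2], [0,3], [0,4], [1,2], [1,3], [1,4], [2,3], [2,4], [3,4]
  2-simplices (10): [0,1,2], [0,1,3], [0,1,4], [0,2,3], [0,2,4], [0,3,4], [1,2,3], [1,2,4], [1,3,4], [2,3,4]
  3-simplices (5): [0,1,2,3], [0,1,2,4], [0,1,3,4], [0,2,3,4], [1,2,3,4]

giving chain groups C_0 ≅ Z^5, C_1 ≅ Z^10, C_2 ≅ Z^10, C_3 ≅ Z^5.

∂_1: C_1 → C_0 maps an edge to its endpoints' difference, ∂[p,q] = q − p.
The 5×10 boundary matrix has rank 4 and Smith normal form diag(1,1,1,1).

∂_2: C_2 → C_1 maps a triangle to the signed sum of its edges. For instance
  ∂[2,3,4] = [3,4] − [2,4] + [2,3],
  ∂[1,2,3] = [2,3] − [1,3] + [1,2].
This gives a 10×10 integer matrix of rank 6; reducing to Smith normal form yields diagonal entries (1,1,1,1,1,1).

∂_3: C_3 → C_2 sends each 3-simplex σ to the alternating sum Σ_i (−1)^i (σ with its i-th vertex removed). For instance
  ∂[0,2,3,4] = [2,3,4] − [0,3,4] + [0,2,4] − [0,2,3],
  ∂[0,1,2,4] = [1,2,4] − [0,2,4] + [0,1,4] − [0,1,2].
This gives a 10×5 integer matrix of rank 4; reducing to Smith normal form yields diagonal entries (1,1,1,1).

From H_k ≅ ker(∂_k) / im(∂_{k+1}) we obtain:

  H_2: rank ker ∂_2 − rank ∂_3 = (10 − 6) − 4 = 0, and the invariant factors of ∂_3 are all 1, so H_2 ≅ 0.

(K is a triangulation of the 3-sphere S^3.)

H_2 ≅ 0.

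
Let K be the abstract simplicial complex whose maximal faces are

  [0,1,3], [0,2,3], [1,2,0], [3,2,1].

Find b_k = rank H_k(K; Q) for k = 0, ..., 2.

b_0 = 1, b_1 = 0, b_2 = 1.

Fix the vertex order 0 < 1 < 2 < 3 and write every simplex with vertices in increasing order. Then dim K = 2 and the simplices of K are:

  0-simplices (4): [0], [1], [2], [3]
  1-simplices (6): [0,1], [0,2], [0,3], [1,2], [1,3], [2,3]
  2-simplices (4): [0,1,2], [0,1,3], [0,2,3], [1,2,3]

Hence C_0 ≅ Z^4, C_1 ≅ Z^6, C_2 ≅ Z^4.

∂_1: C_1 → C_0 is given by ∂[p,q] = [q] − [p]. For instance
  ∂[0,3] = [3] − [0].
As a 4×6 matrix over Z this has rank 3, with invariant factors (1,1,1).

∂_2: C_2 → C_1 sends each 2-simplex [p,q,r] to [q,r] − [p,r] + [p,q]. For instance
  ∂[1,2,3] = [2,3] − [1,3] + [1,2],
  ∂[0,1,3] = [1,3] − [0,3] + [0,1].
The 6×4 boundary matrix has rank 3 and Smith normal form diag(1,1,1).

Now H_k = ker ∂_k / im ∂_{k+1}, so:

  H_0: rank C_0 − rank ∂_1 = 4 − 3 = 1, and the invariant factors of ∂_1 are all 1, so H_0 = Z.
  H_1: rank ker ∂_1 − rank ∂_2 = (6 − 3) − 3 = 0, and the invariant factors of ∂_2 are all 1, so H_1 = 0.
  H_2: rank ker ∂_2 − rank ∂_3 = (4 − 3) − 0 = 1, and there is no ∂_3, so H_2 = Z.

(K is a triangulation of the 2-sphere S^2.)

Hence the Betti numbers are b_0 = 1, b_1 = 0, b_2 = 1.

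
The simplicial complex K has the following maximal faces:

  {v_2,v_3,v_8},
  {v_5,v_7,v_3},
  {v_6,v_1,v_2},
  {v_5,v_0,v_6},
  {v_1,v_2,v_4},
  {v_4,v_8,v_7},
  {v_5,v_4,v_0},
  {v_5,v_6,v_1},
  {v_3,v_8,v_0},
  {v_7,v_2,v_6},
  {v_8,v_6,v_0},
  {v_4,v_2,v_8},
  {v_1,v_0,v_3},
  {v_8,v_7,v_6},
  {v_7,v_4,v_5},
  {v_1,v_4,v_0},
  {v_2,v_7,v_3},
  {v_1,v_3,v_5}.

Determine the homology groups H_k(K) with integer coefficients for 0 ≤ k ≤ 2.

H_0 = Z,  H_1 = Z ⊕ Z/2,  H_2 = 0.

Fix the vertex order v_0 < v_1 < v_2 < v_3 < v_4 < v_5 < v_6 < v_7 < v_8 and write every simplex with vertices in increasing order. Then dim K = 2 and the simplices of K are:

  0-simplices (9): [v_0], [v_1], [v_2], [v_3], [v_4], [v_5], [v_6], [v_7], [v_8]
  1-simplices (27): (27 of them)
  2-simplices (18): (18 of them)

Hence C_0 ≅ Z^9, C_1 ≅ Z^27, C_2 ≅ Z^18.

∂_1: C_1 → C_0 sends each edge [p,q] (with p < q) to q − p. For instance
  ∂[v_1,v_2] = [v_2] − [v_1].
The resulting 9×27 matrix has rank 8, and its Smith normal form has invariant factors (1,1,1,1,1,1,1,1).

Boundary ∂_2: C_2 → C_1 sends each 2-simplex [p,q,r] to [q,r] − [p,r] + [p,q]. For instance
  ∂[v_4,v_7,v_8] = [v_7,v_8] − [v_4,v_8] + [v_4,v_7],
  ∂[v_1,v_3,v_5] = [v_3,v_5] − [v_1,v_5] + [v_1,v_3].
The 27×18 boundary matrix has rank 18 and Smith normal form diag(1,1,1,1,1,1,1,1,1,1,1,1,1,1,1,1,1,2).

Computing H_k = (kernel of ∂_k) / (image of ∂_{k+1}):

  H_0: rank C_0 − rank ∂_1 = 9 − 8 = 1, and the invariant factors of ∂_1 are all 1, so H_0 = Z.
  H_1: rank ker ∂_1 − rank ∂_2 = (27 − 8) − 18 = 1, and ∂_2 has invariant factor 2 > 1, so H_1 = Z ⊕ Z/2.
  H_2: rank ker ∂_2 − rank ∂_3 = (18 − 18) − 0 = 0, and there is no ∂_3, so H_2 = 0.

As a check, the Euler characteristic is 9 − 27 + 18 = 0, which agrees with 1 − 1 + 0 = 0.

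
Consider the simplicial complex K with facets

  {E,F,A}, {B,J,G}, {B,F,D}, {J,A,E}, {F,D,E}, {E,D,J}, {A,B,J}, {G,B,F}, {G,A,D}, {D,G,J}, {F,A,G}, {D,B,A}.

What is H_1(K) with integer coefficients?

We work with the vertex ordering A < B < D < E < F < G < J. The simplices of K, each written with vertices in increasing order, are:

  0-simplices (7): A, B, D, E, F, G, J
  1-simplices (18): AB, AD, AE, AF, AG, AJ, BD, BF, BG, BJ, DE, DF, DG, DJ, EF, EJ, FG, GJ
  2-simplices (12): ABD, ABJ, ADG, AEF, AEJ, AFG, BDF, BFG, BGJ, DEF, DEJ, DGJ

Hence C_0 ≅ Z^7, C_1 ≅ Z^18, C_2 ≅ Z^12.

Boundary ∂_1: C_1 → C_0 maps an edge to its endpoints' difference, ∂[p,q] = q − p. For instance
  ∂BF = F − B.
This gives a 7×18 integer matrix of rank 6; reducing to Smith normal form yields diagonal entries (1,1,1,1,1,1).

∂_2: C_2 → C_1 acts by ∂[p,q,r] = [q,r] − [p,r] + [p,q]. For instance
  ∂BFG = FG − BG + BF,
  ∂ABJ = BJ − AJ + AB.
As a 18×12 matrix over Z this has rank 12, with invariant factors (1,1,1,1,1,1,1,1,1,1,1,2).

Reading off H_k = ker ∂_k / im ∂_{k+1}:

  H_1: rank ker ∂_1 − rank ∂_2 = (18 − 6) − 12 = 0, and ∂_2 has invariant factor 2 > 1, so H_1 ≅ Z/2.

H_1 ≅ Z/2.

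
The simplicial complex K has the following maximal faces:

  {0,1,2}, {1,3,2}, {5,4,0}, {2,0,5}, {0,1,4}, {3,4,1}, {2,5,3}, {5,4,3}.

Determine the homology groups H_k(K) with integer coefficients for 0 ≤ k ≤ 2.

We work with the vertex ordering 0 < 1 < 2 < 3 < 4 < 5. The simplices of K, each written with vertices in increasing order, are:

  0-simplices (6): [0], [1], [2], [3], [4], [5]
  1-simplices (12): [0,1], [0,2], [0,4], [0,5], [1,2], [1,3], [1,4], [2,3], [2,5], [3,4], [3,5], [4,5]
  2-simplices (8): [0,1,2], [0,1,4], [0,2,5], [0,4,5], [1,2,3], [1,3,4], [2,3,5], [3,4,5]

so the chain groups are C_0 ≅ Z^6, C_1 ≅ Z^12, C_2 ≅ Z^8.

∂_1: C_1 → C_0 sends each edge [p,q] (with p < q) to q − p.
As a 6×12 matrix over Z this has rank 5, with invariant factors (1,1,1,1,1).

The boundary map ∂_2: C_2 → C_1 sends each 2-simplex [p,q,r] to [q,r] − [p,r] + [p,q]. For instance
  ∂[2,3,5] = [3,5] − [2,5] + [2,3],
  ∂[0,2,5] = [2,5] − [0,5] + [0,2].
The 12×8 boundary matrix has rank 7 and Smith normal form diag(1,1,1,1,1,1,1).

Computing H_k = (kernel of ∂_k) / (image of ∂_{k+1}):

  H_0: rank C_0 − rank ∂_1 = 6 − 5 = 1, and the invariant factors of ∂_1 are all 1, so H_0 = Z.
  H_1: rank ker ∂_1 − rank ∂_2 = (12 − 5) − 7 = 0, and the invariant factors of ∂_2 are all 1, so H_1 = 0.
  H_2: rank ker ∂_2 − rank ∂_3 = (8 − 7) − 0 = 1, and there is no ∂_3, so H_2 = Z.

H_0 ≅ Z,  H_1 = 0,  H_2 ≅ Z.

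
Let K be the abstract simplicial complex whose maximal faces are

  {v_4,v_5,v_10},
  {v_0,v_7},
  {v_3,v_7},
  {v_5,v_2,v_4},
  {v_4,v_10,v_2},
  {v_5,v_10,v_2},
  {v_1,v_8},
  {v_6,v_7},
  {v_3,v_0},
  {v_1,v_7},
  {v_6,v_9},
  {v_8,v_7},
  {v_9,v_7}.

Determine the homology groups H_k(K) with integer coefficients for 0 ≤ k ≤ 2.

H_0 ≅ Z^2,  H_1 ≅ Z^3,  H_2 ≅ Z.

K has 11 vertices, 15 edges, 4 triangles.
rank ∂_0 = 0, rank ∂_1 = 9 ⇒ b_0 = 11 − 0 − 9 = 2; all invariant factors of ∂_1 are 1 so no torsion. So H_0 = Z^2.
rank ∂_1 = 9, rank ∂_2 = 3 ⇒ b_1 = 15 − 9 − 3 = 3; all invariant factors of ∂_2 are 1 so no torsion. So H_1 = Z^3.
rank ∂_2 = 3, rank ∂_3 = 0 ⇒ b_2 = 4 − 3 − 0 = 1. So H_2 = Z.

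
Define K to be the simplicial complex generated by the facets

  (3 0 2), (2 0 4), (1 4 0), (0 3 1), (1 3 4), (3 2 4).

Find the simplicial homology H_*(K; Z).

Order the vertices as 0 < 1 < 2 < 3 < 4. Listing each simplex with vertices in this order, K has dimension 2 with simplices:

  0-simplices (5): [0], [1], [2], [3], [4]
  1-simplices (9): [0,1], [0,2], [0,3], [0,4], [1,3], [1,4], [2,3], [2,4], [3,4]
  2-simplices (6): [0,1,3], [0,1,4], [0,2,3], [0,2,4], [1,3,4], [2,3,4]

Hence C_0 ≅ Z^5, C_1 ≅ Z^9, C_2 ≅ Z^6.

Boundary ∂_1: C_1 → C_0 is given by ∂[p,q] = [q] − [p].
The resulting 5×9 matrix has rank 4, and its Smith normal form has invariant factors (1,1,1,1).

Boundary ∂_2: C_2 → C_1 maps a triangle to the signed sum of its edges. For instance
  ∂[1,3,4] = [3,4] − [1,4] + [1,3],
  ∂[0,1,3] = [1,3] − [0,3] + [0,1].
The resulting 9×6 matrix has rank 5, and its Smith normal form has invariant factors (1,1,1,1,1).

Reading off H_k = ker ∂_k / im ∂_{k+1}:

  H_0: rank C_0 − rank ∂_1 = 5 − 4 = 1, and the invariant factors of ∂_1 are all 1, so H_0 ≅ Z.
  H_1: rank ker ∂_1 − rank ∂_2 = (9 − 4) − 5 = 0, and the invariant factors of ∂_2 are all 1, so H_1 ≅ 0.
  H_2: rank ker ∂_2 − rank ∂_3 = (6 − 5) − 0 = 1, and there is no ∂_3, so H_2 ≅ Z.

As a check, the Euler characteristic is 5 − 9 + 6 = 2, which agrees with 1 − 0 + 1 = 2.

H_0 = Z,  H_1 = 0,  H_2 = Z.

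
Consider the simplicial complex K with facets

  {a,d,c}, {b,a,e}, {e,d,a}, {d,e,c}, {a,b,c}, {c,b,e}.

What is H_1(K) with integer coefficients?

H_1 ≅ 0.

Fix the vertex order a < b < c < d < e and write every simplex with vertices in increasing order. Then dim K = 2 and the simplices of K are:

  0-simplices (5): a, b, c, d, e
  1-simplices (9): ab, ac, ad, ae, bc, be, cd, ce, de
  2-simplices (6): abc, abe, acd, ade, bce, cde

Hence C_0 ≅ Z^5, C_1 ≅ Z^9, C_2 ≅ Z^6.

∂_1: C_1 → C_0 is given by ∂[p,q] = [q] − [p]. For instance
  ∂be = e − b.
The 5×9 boundary matrix has rank 4 and Smith normal form diag(1,1,1,1).

Boundary ∂_2: C_2 → C_1 maps a triangle to the signed sum of its edges. For instance
  ∂abe = be − ae + ab,
  ∂ade = de − ae + ad.
As a 9×6 matrix over Z this has rank 5, with invariant factors (1,1,1,1,1).

From H_k ≅ ker(∂_k) / im(∂_{k+1}) we obtain:

  H_1: rank ker ∂_1 − rank ∂_2 = (9 − 4) − 5 = 0, and the invariant factors of ∂_2 are all 1, so H_1 = 0.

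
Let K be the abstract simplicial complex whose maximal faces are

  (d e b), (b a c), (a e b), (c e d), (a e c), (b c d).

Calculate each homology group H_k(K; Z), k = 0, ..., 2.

Order the vertices as a < b < c < d < e. Listing each simplex with vertices in this order, K has dimension 2 with simplices:

  0-simplices (5): a, b, c, d, e
  1-simplices (9): ab, ac, ae, bc, bd, be, cd, ce, de
  2-simplices (6): abc, abe, ace, bcd, bde, cde

Hence C_0 ≅ Z^5, C_1 ≅ Z^9, C_2 ≅ Z^6.

Boundary ∂_1: C_1 → C_0 maps an edge to its endpoints' difference, ∂[p,q] = q − p.
The resulting 5×9 matrix has rank 4, and its Smith normal form has invariant factors (1,1,1,1).

The boundary map ∂_2: C_2 → C_1 maps a triangle to the signed sum of its edges. For instance
  ∂cde = de − ce + cd,
  ∂abc = bc − ac + ab.
As a 9×6 matrix over Z this has rank 5, with invariant factors (1,1,1,1,1).

Computing H_k = (kernel of ∂_k) / (image of ∂_{k+1}):

  H_0: rank C_0 − rank ∂_1 = 5 − 4 = 1, and the invariant factors of ∂_1 are all 1, so H_0 ≅ Z.
  H_1: rank ker ∂_1 − rank ∂_2 = (9 − 4) − 5 = 0, and the invariant factors of ∂_2 are all 1, so H_1 ≅ 0.
  H_2: rank ker ∂_2 − rank ∂_3 = (6 − 5) − 0 = 1, and there is no ∂_3, so H_2 ≅ Z.

As a check, the Euler characteristic is 5 − 9 + 6 = 2, which agrees with 1 − 0 + 1 = 2.
(K is a triangulation of the 2-sphere S^2.)

H_0 ≅ Z,  H_1 = 0,  H_2 ≅ Z.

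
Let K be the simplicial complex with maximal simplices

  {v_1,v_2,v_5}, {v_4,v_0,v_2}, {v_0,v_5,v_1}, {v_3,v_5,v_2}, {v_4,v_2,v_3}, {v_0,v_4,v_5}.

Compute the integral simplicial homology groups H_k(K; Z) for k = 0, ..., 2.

H_0 ≅ Z,  H_1 ≅ Z,  H_2 = 0.

K has 6 vertices, 12 edges, 6 triangles.
rank ∂_0 = 0, rank ∂_1 = 5 ⇒ b_0 = 6 − 0 − 5 = 1; all invariant factors of ∂_1 are 1 so no torsion. So H_0 ≅ Z.
rank ∂_1 = 5, rank ∂_2 = 6 ⇒ b_1 = 12 − 5 − 6 = 1; all invariant factors of ∂_2 are 1 so no torsion. So H_1 ≅ Z.
rank ∂_2 = 6, rank ∂_3 = 0 ⇒ b_2 = 6 − 6 − 0 = 0. So H_2 ≅ 0.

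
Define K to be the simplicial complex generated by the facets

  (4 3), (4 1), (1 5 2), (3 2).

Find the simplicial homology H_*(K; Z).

We work with the vertex ordering 1 < 2 < 3 < 4 < 5. The simplices of K, each written with vertices in increasing order, are:

  0-simplices (5): [1], [2], [3], [4], [5]
  1-simplices (6): [1,2], [1,4], [1,5], [2,3], [2,5], [3,4]
  2-simplices (1): [1,2,5]

Hence C_0 ≅ Z^5, C_1 ≅ Z^6, C_2 ≅ Z^1.

The boundary map ∂_1: C_1 → C_0 is given by ∂[p,q] = [q] − [p]. For instance
  ∂[1,5] = [5] − [1].
As a 5×6 matrix over Z this has rank 4, with invariant factors (1,1,1,1).

∂_2: C_2 → C_1 maps a triangle to the signed sum of its edges. For instance
  ∂[1,2,5] = [2,5] − [1,5] + [1,2].
The resulting 6×1 matrix has rank 1, and its Smith normal form has invariant factors (1).

Now H_k = ker ∂_k / im ∂_{k+1}, so:

  H_0: rank C_0 − rank ∂_1 = 5 − 4 = 1, and the invariant factors of ∂_1 are all 1, so H_0 = Z.
  H_1: rank ker ∂_1 − rank ∂_2 = (6 − 4) − 1 = 1, and the invariant factors of ∂_2 are all 1, so H_1 = Z.
  H_2: rank ker ∂_2 − rank ∂_3 = (1 − 1) − 0 = 0, and there is no ∂_3, so H_2 = 0.

H_0 = Z,  H_1 = Z,  H_2 = 0.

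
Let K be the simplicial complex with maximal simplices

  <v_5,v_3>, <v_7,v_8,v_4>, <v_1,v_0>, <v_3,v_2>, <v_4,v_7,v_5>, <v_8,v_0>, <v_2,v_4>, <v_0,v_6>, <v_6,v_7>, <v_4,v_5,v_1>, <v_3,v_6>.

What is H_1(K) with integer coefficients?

Fix the vertex order v_0 < v_1 < v_2 < v_3 < v_4 < v_5 < v_6 < v_7 < v_8 and write every simplex with vertices in increasing order. Then dim K = 2 and the simplices of K are:

  0-simplices (9): [v_0], [v_1], [v_2], [v_3], [v_4], [v_5], [v_6], [v_7], [v_8]
  1-simplices (15): (15 of them)
  2-simplices (3): [v_1,v_4,v_5], [v_4,v_5,v_7], [v_4,v_7,v_8]

so the chain groups are C_0 ≅ Z^9, C_1 ≅ Z^15, C_2 ≅ Z^3.

Boundary ∂_1: C_1 → C_0 sends each edge [p,q] (with p < q) to q − p.
The 9×15 boundary matrix has rank 8 and Smith normal form diag(1,1,1,1,1,1,1,1).

Boundary ∂_2: C_2 → C_1 acts by ∂[p,q,r] = [q,r] − [p,r] + [p,q]. For instance
  ∂[v_4,v_7,v_8] = [v_7,v_8] − [v_4,v_8] + [v_4,v_7],
  ∂[v_1,v_4,v_5] = [v_4,v_5] − [v_1,v_5] + [v_1,v_4].
The 15×3 boundary matrix has rank 3 and Smith normal form diag(1,1,1).

Computing H_k = (kernel of ∂_k) / (image of ∂_{k+1}):

  H_1: rank ker ∂_1 − rank ∂_2 = (15 − 8) − 3 = 4, and the invariant factors of ∂_2 are all 1, so H_1 ≅ Z^4.

H_1 = Z^4.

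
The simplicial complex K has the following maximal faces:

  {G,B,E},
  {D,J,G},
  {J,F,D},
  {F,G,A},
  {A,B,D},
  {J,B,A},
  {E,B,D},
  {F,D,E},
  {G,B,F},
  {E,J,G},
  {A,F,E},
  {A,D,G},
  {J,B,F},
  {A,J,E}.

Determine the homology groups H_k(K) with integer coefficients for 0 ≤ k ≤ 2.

Take the total order A < B < D < E < F < G < J on the vertex set. Then K (dimension 2) consists of the simplices:

  0-simplices (7): A, B, D, E, F, G, J
  1-simplices (21): AB, AD, AE, AF, AG, AJ, BD, BE, BF, BG, BJ, DE, DF, DG, DJ, EF, EG, EJ, FG, FJ, GJ
  2-simplices (14): ABD, ABJ, ADG, AEF, AEJ, AFG, BDE, BEG, BFG, BFJ, DEF, DFJ, DGJ, EGJ

so the chain groups are C_0 ≅ Z^7, C_1 ≅ Z^21, C_2 ≅ Z^14.

∂_1: C_1 → C_0 sends each edge [p,q] (with p < q) to q − p.
The 7×21 boundary matrix has rank 6 and Smith normal form diag(1,1,1,1,1,1).

Boundary ∂_2: C_2 → C_1 sends each 2-simplex [p,q,r] to [q,r] − [p,r] + [p,q]. For instance
  ∂ABJ = BJ − AJ + AB,
  ∂AEJ = EJ − AJ + AE.
This gives a 21×14 integer matrix of rank 13; reducing to Smith normal form yields diagonal entries (1,1,1,1,1,1,1,1,1,1,1,1,1).

From H_k ≅ ker(∂_k) / im(∂_{k+1}) we obtain:

  H_0: rank C_0 − rank ∂_1 = 7 − 6 = 1, and the invariant factors of ∂_1 are all 1, so H_0 ≅ Z.
  H_1: rank ker ∂_1 − rank ∂_2 = (21 − 6) − 13 = 2, and the invariant factors of ∂_2 are all 1, so H_1 ≅ Z^2.
  H_2: rank ker ∂_2 − rank ∂_3 = (14 − 13) − 0 = 1, and there is no ∂_3, so H_2 ≅ Z.

As a check, the Euler characteristic is 7 − 21 + 14 = 0, which agrees with 1 − 2 + 1 = 0.

H_0 = Z,  H_1 = Z^2,  H_2 = Z.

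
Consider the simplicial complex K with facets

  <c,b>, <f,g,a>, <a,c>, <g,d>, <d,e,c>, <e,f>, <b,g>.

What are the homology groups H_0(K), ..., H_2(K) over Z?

K has 7 vertices, 11 edges, 2 triangles.
rank ∂_0 = 0, rank ∂_1 = 6 ⇒ b_0 = 7 − 0 − 6 = 1; all invariant factors of ∂_1 are 1 so no torsion. So H_0 = Z.
rank ∂_1 = 6, rank ∂_2 = 2 ⇒ b_1 = 11 − 6 − 2 = 3; all invariant factors of ∂_2 are 1 so no torsion. So H_1 = Z^3.
rank ∂_2 = 2, rank ∂_3 = 0 ⇒ b_2 = 2 − 2 − 0 = 0. So H_2 = 0.

H_0 ≅ Z,  H_1 ≅ Z^3,  H_2 = 0.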